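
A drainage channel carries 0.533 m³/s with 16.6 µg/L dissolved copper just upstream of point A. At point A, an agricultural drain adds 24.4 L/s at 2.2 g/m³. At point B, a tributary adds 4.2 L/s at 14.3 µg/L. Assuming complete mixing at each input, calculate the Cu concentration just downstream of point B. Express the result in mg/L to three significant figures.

16.6 µg/L = 0.0166 mg/L.
24.4 L/s = 0.0244 m³/s.
After input A: C = (0.533·0.0166 + 0.0244·2.2) / 0.5574 = 0.1122 mg/L.
4.2 L/s = 0.0042 m³/s.
14.3 µg/L = 0.0143 mg/L.
After input B: C = (0.5574·0.1122 + 0.0042·0.0143) / 0.5616 = 0.1114 mg/L.

0.111 mg/L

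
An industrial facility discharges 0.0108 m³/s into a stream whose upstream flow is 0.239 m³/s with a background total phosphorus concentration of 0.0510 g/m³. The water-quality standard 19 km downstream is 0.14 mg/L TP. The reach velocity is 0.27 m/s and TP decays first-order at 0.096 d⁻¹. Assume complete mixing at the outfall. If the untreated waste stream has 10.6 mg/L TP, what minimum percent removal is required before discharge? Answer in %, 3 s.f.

77.6 %

Travel time to the compliance point: t = 1.9e+04/0.27 = 7.037e+04 s = 0.8145 d; decay factor exp(−0.096·0.8145) = 0.9248.
So the concentration just after mixing may be at most 0.14/0.9248 = 0.1514 mg/L.
Mass balance: 0.1514·0.2498 = 0.0108·Cₑ + 0.239·0.051.
Cₑ = (0.03782 − 0.01219) / 0.0108 = 2.373 mg/L.
Required removal = 1 − 2.373/10.6 = 77.61 %.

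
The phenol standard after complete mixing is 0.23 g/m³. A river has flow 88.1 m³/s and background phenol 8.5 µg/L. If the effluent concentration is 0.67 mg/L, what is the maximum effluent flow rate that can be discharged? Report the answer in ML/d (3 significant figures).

3830 ML/d

8.5 µg/L = 0.0085 mg/L.
Mass balance at complete mixing: C_std·(Q_w + Q_r) = Q_w·C_e + Q_r·C_b.
Rearranging, Q_w = Q_r·(C_std − C_b)/(C_e − C_std) = 88.1·(0.23 − 0.0085) / (0.67 − 0.23) = 44.35 m³/s.
= 3832 ML/d.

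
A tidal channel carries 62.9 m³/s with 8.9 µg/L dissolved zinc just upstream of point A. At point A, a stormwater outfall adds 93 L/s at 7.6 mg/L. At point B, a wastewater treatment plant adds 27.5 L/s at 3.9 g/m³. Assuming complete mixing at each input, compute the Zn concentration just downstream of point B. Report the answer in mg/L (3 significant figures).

0.0218 mg/L

8.9 µg/L = 0.0089 mg/L.
93 L/s = 0.093 m³/s.
After input A: C = (62.9·0.0089 + 0.093·7.6) / 62.99 = 0.02011 mg/L.
27.5 L/s = 0.0275 m³/s.
After input B: C = (62.99·0.02011 + 0.0275·3.9) / 63.02 = 0.0218 mg/L.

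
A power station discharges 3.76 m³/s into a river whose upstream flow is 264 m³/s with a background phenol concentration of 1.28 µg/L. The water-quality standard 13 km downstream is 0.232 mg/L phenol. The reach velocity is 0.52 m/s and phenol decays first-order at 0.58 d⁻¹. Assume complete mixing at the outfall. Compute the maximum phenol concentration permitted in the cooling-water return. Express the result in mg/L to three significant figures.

1.28 µg/L = 0.00128 mg/L.
Travel time to the compliance point: t = 1.3e+04/0.52 = 2.5e+04 s = 0.2894 d; decay factor exp(−0.58·0.2894) = 0.8455.
So the concentration just after mixing may be at most 0.232/0.8455 = 0.2744 mg/L.
Mass balance: 0.2744·267.8 = 3.76·Cₑ + 264·0.00128.
Cₑ = (73.47 − 0.3379) / 3.76 = 19.45 mg/L.

19.5 mg/L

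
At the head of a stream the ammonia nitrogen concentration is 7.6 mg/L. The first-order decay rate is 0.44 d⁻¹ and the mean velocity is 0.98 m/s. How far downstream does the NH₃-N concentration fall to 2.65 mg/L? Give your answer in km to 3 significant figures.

203 km

From C = C₀·e^(−kt), t = ln(C₀/C)/k = ln(7.6/2.65)/0.44 = 1.054/0.44 = 2.395 d.
Distance = v·t = 0.98 m/s × 2.069e+05 s = 2.027e+05 m = 202.7 km.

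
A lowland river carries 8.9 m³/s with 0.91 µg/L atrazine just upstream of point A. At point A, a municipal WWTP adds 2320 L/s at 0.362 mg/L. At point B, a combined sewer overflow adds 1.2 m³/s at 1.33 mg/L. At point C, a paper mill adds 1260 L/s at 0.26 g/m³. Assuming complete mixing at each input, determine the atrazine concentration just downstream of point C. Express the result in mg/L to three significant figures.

0.91 µg/L = 0.00091 mg/L.
2320 L/s = 2.32 m³/s.
After input A: C = (8.9·0.00091 + 2.32·0.362) / 11.22 = 0.07557 mg/L.
After input B: C = (11.22·0.07557 + 1.2·1.33) / 12.42 = 0.1968 mg/L.
1260 L/s = 1.26 m³/s.
After input C: C = (12.42·0.1968 + 1.26·0.26) / 13.68 = 0.2026 mg/L.

0.203 mg/L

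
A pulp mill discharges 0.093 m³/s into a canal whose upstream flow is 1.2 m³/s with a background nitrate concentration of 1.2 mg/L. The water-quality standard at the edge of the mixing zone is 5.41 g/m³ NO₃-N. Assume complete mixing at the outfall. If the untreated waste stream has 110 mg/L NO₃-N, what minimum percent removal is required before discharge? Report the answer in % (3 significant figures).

45.7 %

Mass balance: 5.41·1.293 = 0.093·Cₑ + 1.2·1.2.
Cₑ = (6.995 − 1.44) / 0.093 = 59.73 mg/L.
Required removal = 1 − 59.73/110 = 45.7 %.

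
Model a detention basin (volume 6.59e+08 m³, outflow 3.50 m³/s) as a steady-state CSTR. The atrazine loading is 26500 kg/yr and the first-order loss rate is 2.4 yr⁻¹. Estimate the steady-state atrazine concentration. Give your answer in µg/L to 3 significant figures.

Outflow Q = 3.50 m³/s × 3.156e+07 s/yr = 1.105e+08 m³/yr.
Steady-state CSTR mass balance: W = Q·C + k·V·C, so C = W/(Q + kV).
Q + kV = 1.105e+08 + 2.4·6.59e+08 = 1.692e+09 m³/yr.
C = 26500/1.692e+09 = 1.566e-05 kg/m³ = 0.01566 mg/L = 15.66 µg/L.

15.7 µg/L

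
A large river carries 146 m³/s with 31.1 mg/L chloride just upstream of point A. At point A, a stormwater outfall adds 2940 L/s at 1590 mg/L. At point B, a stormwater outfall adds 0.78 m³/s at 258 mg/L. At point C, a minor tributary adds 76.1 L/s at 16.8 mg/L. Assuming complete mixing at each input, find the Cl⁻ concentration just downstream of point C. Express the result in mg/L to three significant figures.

62.9 mg/L

2940 L/s = 2.94 m³/s.
After input A: C = (146·31.1 + 2.94·1590) / 148.9 = 61.87 mg/L.
After input B: C = (148.9·61.87 + 0.78·258) / 149.7 = 62.89 mg/L.
76.1 L/s = 0.0761 m³/s.
After input C: C = (149.7·62.89 + 0.0761·16.8) / 149.8 = 62.87 mg/L.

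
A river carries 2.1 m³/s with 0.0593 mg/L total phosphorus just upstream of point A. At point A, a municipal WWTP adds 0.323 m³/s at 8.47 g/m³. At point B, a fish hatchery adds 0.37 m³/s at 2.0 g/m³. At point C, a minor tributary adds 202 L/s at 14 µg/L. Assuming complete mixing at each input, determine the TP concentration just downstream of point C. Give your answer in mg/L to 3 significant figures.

1.20 mg/L

After input A: C = (2.1·0.0593 + 0.323·8.47) / 2.423 = 1.18 mg/L.
After input B: C = (2.423·1.18 + 0.37·2) / 2.793 = 1.289 mg/L.
202 L/s = 0.202 m³/s.
14 µg/L = 0.014 mg/L.
After input C: C = (2.793·1.289 + 0.202·0.014) / 2.995 = 1.203 mg/L.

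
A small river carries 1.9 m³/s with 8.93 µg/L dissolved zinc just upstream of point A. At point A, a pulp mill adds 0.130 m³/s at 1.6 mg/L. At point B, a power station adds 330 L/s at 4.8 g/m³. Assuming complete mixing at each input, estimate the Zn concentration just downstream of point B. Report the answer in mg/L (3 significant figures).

8.93 µg/L = 0.00893 mg/L.
After input A: C = (1.9·0.00893 + 0.13·1.6) / 2.03 = 0.1108 mg/L.
330 L/s = 0.33 m³/s.
After input B: C = (2.03·0.1108 + 0.33·4.8) / 2.36 = 0.7665 mg/L.

0.767 mg/L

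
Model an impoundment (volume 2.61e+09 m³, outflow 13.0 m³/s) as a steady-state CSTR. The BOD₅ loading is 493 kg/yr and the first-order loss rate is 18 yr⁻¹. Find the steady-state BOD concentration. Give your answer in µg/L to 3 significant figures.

0.0104 µg/L

Outflow Q = 13.0 m³/s × 3.156e+07 s/yr = 4.102e+08 m³/yr.
Steady-state CSTR mass balance: W = Q·C + k·V·C, so C = W/(Q + kV).
Q + kV = 4.102e+08 + 18·2.61e+09 = 4.739e+10 m³/yr.
C = 493/4.739e+10 = 1.04e-08 kg/m³ = 1.04e-05 mg/L = 0.0104 µg/L.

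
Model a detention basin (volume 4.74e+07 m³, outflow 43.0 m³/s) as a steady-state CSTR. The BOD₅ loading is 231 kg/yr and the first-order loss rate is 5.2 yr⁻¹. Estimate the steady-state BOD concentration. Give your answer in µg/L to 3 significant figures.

Outflow Q = 43.0 m³/s × 3.156e+07 s/yr = 1.357e+09 m³/yr.
Steady-state CSTR mass balance: W = Q·C + k·V·C, so C = W/(Q + kV).
Q + kV = 1.357e+09 + 5.2·4.74e+07 = 1.603e+09 m³/yr.
C = 231/1.603e+09 = 1.441e-07 kg/m³ = 0.0001441 mg/L = 0.1441 µg/L.

0.144 µg/L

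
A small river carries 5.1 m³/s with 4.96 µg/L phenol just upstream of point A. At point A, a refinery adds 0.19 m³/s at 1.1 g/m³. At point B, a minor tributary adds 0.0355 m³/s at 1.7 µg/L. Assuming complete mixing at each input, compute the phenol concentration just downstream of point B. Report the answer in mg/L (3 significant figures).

4.96 µg/L = 0.00496 mg/L.
After input A: C = (5.1·0.00496 + 0.19·1.1) / 5.29 = 0.04429 mg/L.
1.7 µg/L = 0.0017 mg/L.
After input B: C = (5.29·0.04429 + 0.0355·0.0017) / 5.325 = 0.04401 mg/L.

0.0440 mg/L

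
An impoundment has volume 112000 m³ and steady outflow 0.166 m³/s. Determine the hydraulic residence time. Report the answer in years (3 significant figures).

0.0214 yr

Q = 0.166 m³/s × 3.156e+07 s/yr = 5.239e+06 m³/yr.
Hydraulic residence time τ = V/Q = 112000/5.239e+06 = 0.02138 yr.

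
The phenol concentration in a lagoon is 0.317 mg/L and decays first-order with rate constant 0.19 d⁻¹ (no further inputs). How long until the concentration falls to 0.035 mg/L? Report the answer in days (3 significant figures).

t = ln(C₀/C)/k = ln(0.317/0.035)/0.19 = 2.204/0.19 = 11.6 d.

11.6 d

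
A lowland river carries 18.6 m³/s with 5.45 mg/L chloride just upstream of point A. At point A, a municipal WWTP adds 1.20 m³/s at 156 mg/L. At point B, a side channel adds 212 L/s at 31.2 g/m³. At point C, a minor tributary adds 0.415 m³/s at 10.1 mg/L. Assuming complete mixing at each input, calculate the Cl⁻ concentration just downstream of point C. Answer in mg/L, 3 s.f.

14.7 mg/L

After input A: C = (18.6·5.45 + 1.2·156) / 19.8 = 14.57 mg/L.
212 L/s = 0.212 m³/s.
After input B: C = (19.8·14.57 + 0.212·31.2) / 20.01 = 14.75 mg/L.
After input C: C = (20.01·14.75 + 0.415·10.1) / 20.43 = 14.66 mg/L.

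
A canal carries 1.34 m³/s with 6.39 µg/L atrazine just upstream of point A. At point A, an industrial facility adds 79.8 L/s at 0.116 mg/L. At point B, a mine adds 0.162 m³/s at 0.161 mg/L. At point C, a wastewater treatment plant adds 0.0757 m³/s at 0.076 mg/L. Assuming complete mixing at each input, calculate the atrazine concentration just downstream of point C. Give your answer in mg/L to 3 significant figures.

6.39 µg/L = 0.00639 mg/L.
79.8 L/s = 0.0798 m³/s.
After input A: C = (1.34·0.00639 + 0.0798·0.116) / 1.42 = 0.01255 mg/L.
After input B: C = (1.42·0.01255 + 0.162·0.161) / 1.582 = 0.02775 mg/L.
After input C: C = (1.582·0.02775 + 0.0757·0.076) / 1.658 = 0.02996 mg/L.

0.0300 mg/L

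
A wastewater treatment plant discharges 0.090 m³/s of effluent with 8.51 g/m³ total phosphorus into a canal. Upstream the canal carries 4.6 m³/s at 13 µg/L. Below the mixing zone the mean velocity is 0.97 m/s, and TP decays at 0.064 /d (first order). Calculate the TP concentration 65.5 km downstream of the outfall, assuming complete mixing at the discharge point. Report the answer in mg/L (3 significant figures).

13 µg/L = 0.013 mg/L.
After complete mixing, C₀ = (0.09·8.51 + 4.6·0.013) / 4.69 = 0.1761 mg/L.
Travel time t = 6.55e+04 m / 0.97 m/s = 6.753e+04 s = 0.7815 d.
C = 0.1761·exp(−0.064·0.7815) = 0.1761·0.9512 = 0.1675 mg/L.

0.167 mg/L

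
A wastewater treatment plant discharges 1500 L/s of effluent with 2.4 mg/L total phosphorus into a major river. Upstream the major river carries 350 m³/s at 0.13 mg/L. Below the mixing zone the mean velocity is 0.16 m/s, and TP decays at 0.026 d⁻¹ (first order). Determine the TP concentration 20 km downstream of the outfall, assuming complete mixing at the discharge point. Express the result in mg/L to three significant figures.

0.135 mg/L

1500 L/s = 1.5 m³/s.
After complete mixing, C₀ = (1.5·2.4 + 350·0.13) / 351.5 = 0.1397 mg/L.
Travel time t = 2e+04 m / 0.16 m/s = 1.25e+05 s = 1.447 d.
C = 0.1397·exp(−0.026·1.447) = 0.1397·0.9631 = 0.1345 mg/L.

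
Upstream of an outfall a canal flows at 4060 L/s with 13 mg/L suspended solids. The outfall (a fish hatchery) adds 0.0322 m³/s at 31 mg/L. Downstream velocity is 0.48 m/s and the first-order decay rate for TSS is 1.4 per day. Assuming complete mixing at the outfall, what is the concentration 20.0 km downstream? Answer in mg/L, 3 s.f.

6.69 mg/L

4060 L/s = 4.06 m³/s.
After complete mixing, C₀ = (0.0322·31 + 4.06·13) / 4.092 = 13.14 mg/L.
Travel time t = 2e+04 m / 0.48 m/s = 4.167e+04 s = 0.4823 d.
C = 13.14·exp(−1.4·0.4823) = 13.14·0.5091 = 6.69 mg/L.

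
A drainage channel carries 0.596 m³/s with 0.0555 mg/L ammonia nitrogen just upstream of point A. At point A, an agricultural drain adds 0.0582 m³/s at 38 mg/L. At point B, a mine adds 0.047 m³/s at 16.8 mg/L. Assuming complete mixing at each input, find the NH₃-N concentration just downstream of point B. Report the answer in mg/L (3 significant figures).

After input A: C = (0.596·0.0555 + 0.0582·38) / 0.6542 = 3.431 mg/L.
After input B: C = (0.6542·3.431 + 0.047·16.8) / 0.7012 = 4.327 mg/L.

4.33 mg/L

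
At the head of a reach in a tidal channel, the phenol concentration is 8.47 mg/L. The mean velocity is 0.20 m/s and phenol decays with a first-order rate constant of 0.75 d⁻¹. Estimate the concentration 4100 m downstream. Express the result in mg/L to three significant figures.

Travel time t = 4100 m / 0.20 m/s = 4100/0.20 = 2.05e+04 s = 0.2373 d.
First-order decay: C = 8.47·exp(−0.75·0.2373) = 8.47·0.837 = 7.089 mg/L.

7.09 mg/L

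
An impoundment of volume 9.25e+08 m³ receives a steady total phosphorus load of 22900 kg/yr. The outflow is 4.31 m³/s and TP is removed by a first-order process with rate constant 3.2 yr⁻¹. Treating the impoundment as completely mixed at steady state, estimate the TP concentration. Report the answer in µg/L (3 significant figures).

7.40 µg/L

Outflow Q = 4.31 m³/s × 3.156e+07 s/yr = 1.36e+08 m³/yr.
Steady-state CSTR mass balance: W = Q·C + k·V·C, so C = W/(Q + kV).
Q + kV = 1.36e+08 + 3.2·9.25e+08 = 3.096e+09 m³/yr.
C = 22900/3.096e+09 = 7.397e-06 kg/m³ = 0.007397 mg/L = 7.397 µg/L.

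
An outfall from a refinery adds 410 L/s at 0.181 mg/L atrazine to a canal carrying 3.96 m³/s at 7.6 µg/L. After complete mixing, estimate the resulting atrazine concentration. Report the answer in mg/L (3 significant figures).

0.0239 mg/L

410 L/s = 0.41 m³/s.
7.6 µg/L = 0.0076 mg/L.
Flow-weighted mixing gives C = (0.41·0.181 + 3.96·0.0076) / (0.41 + 3.96) = 0.1043/4.37 = 0.02387 mg/L.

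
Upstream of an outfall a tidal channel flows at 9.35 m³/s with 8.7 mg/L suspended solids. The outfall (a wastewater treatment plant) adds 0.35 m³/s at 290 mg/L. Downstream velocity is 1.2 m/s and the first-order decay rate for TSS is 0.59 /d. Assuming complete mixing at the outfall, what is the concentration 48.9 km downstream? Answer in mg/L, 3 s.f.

14.3 mg/L

After complete mixing, C₀ = (0.35·290 + 9.35·8.7) / 9.7 = 18.85 mg/L.
Travel time t = 4.89e+04 m / 1.2 m/s = 4.075e+04 s = 0.4716 d.
C = 18.85·exp(−0.59·0.4716) = 18.85·0.7571 = 14.27 mg/L.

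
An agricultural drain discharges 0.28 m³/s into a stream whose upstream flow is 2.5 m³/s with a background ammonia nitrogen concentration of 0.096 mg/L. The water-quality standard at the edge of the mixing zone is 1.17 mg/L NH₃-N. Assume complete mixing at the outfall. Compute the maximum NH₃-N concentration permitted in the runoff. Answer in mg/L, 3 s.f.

Mass balance: 1.17·2.78 = 0.28·Cₑ + 2.5·0.096.
Cₑ = (3.253 − 0.24) / 0.28 = 10.76 mg/L.

10.8 mg/L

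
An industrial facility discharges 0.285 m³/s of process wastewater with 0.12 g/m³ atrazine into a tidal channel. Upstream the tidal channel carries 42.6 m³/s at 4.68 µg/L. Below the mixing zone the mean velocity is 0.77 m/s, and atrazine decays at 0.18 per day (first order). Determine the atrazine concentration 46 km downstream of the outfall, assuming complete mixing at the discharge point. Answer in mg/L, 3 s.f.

0.00481 mg/L

4.68 µg/L = 0.00468 mg/L.
After complete mixing, C₀ = (0.285·0.12 + 42.6·0.00468) / 42.88 = 0.005446 mg/L.
Travel time t = 4.6e+04 m / 0.77 m/s = 5.974e+04 s = 0.6914 d.
C = 0.005446·exp(−0.18·0.6914) = 0.005446·0.883 = 0.004809 mg/L.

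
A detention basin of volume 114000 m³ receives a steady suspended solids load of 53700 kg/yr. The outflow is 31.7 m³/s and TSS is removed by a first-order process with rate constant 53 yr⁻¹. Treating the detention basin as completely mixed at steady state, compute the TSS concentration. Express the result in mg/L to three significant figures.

0.0534 mg/L

Outflow Q = 31.7 m³/s × 3.156e+07 s/yr = 1e+09 m³/yr.
Steady-state CSTR mass balance: W = Q·C + k·V·C, so C = W/(Q + kV).
Q + kV = 1e+09 + 53·114000 = 1.006e+09 m³/yr.
C = 53700/1.006e+09 = 5.336e-05 kg/m³ = 0.05336 mg/L.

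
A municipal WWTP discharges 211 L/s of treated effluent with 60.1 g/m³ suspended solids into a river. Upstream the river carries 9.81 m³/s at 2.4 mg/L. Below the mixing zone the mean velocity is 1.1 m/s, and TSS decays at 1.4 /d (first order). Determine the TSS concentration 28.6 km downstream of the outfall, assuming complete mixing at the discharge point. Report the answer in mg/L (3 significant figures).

2.37 mg/L

211 L/s = 0.211 m³/s.
After complete mixing, C₀ = (0.211·60.1 + 9.81·2.4) / 10.02 = 3.615 mg/L.
Travel time t = 2.86e+04 m / 1.1 m/s = 2.6e+04 s = 0.3009 d.
C = 3.615·exp(−1.4·0.3009) = 3.615·0.6562 = 2.372 mg/L.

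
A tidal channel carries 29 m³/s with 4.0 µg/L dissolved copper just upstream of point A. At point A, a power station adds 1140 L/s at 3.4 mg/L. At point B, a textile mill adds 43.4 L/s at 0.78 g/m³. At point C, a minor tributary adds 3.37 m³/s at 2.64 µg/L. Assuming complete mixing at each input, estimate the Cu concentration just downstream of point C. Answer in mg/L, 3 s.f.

0.120 mg/L

4.0 µg/L = 0.004 mg/L.
1140 L/s = 1.14 m³/s.
After input A: C = (29·0.004 + 1.14·3.4) / 30.14 = 0.1324 mg/L.
43.4 L/s = 0.0434 m³/s.
After input B: C = (30.14·0.1324 + 0.0434·0.78) / 30.18 = 0.1334 mg/L.
2.64 µg/L = 0.00264 mg/L.
After input C: C = (30.18·0.1334 + 3.37·0.00264) / 33.55 = 0.1202 mg/L.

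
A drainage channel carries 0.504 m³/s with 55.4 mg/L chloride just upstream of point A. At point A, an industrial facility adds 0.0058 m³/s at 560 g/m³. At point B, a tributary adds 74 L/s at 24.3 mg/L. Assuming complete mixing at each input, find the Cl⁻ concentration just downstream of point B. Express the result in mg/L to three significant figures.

56.5 mg/L

After input A: C = (0.504·55.4 + 0.0058·560) / 0.5098 = 61.14 mg/L.
74 L/s = 0.074 m³/s.
After input B: C = (0.5098·61.14 + 0.074·24.3) / 0.5838 = 56.47 mg/L.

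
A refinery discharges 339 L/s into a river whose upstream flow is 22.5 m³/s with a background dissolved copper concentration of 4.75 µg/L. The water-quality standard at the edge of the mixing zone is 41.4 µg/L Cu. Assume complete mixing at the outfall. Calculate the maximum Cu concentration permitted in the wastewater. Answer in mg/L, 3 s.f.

2.47 mg/L

339 L/s = 0.339 m³/s.
4.75 µg/L = 0.00475 mg/L.
41.4 µg/L = 0.0414 mg/L.
Mass balance: 0.0414·22.84 = 0.339·Cₑ + 22.5·0.00475.
Cₑ = (0.9455 − 0.1069) / 0.339 = 2.474 mg/L.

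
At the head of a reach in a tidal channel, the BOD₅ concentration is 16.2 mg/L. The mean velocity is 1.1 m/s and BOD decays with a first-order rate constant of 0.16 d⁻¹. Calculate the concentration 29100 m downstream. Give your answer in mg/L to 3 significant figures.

Travel time t = 29100 m / 1.1 m/s = 2.91e+04/1.1 = 2.645e+04 s = 0.3062 d.
First-order decay: C = 16.2·exp(−0.16·0.3062) = 16.2·0.9522 = 15.43 mg/L.

15.4 mg/L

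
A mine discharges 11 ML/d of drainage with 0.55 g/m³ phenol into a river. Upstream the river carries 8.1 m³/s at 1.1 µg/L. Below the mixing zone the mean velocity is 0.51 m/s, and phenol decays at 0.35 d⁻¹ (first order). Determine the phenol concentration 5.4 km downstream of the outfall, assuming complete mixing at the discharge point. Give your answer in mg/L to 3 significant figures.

0.00919 mg/L

11 ML/d = 0.1273 m³/s.
1.1 µg/L = 0.0011 mg/L.
After complete mixing, C₀ = (0.1273·0.55 + 8.1·0.0011) / 8.227 = 0.009594 mg/L.
Travel time t = 5400 m / 0.51 m/s = 1.059e+04 s = 0.1225 d.
C = 0.009594·exp(−0.35·0.1225) = 0.009594·0.958 = 0.009191 mg/L.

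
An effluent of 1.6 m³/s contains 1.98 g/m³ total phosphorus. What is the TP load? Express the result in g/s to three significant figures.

3.17 g/s

Mass flux = Q·C = 1.6 m³/s × 1.98 g/m³ = 3.168 g/s.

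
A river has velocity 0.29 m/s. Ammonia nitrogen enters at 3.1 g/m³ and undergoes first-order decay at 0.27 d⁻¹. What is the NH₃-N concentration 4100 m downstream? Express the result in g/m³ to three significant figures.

2.97 g/m³

Travel time t = 4100 m / 0.29 m/s = 4100/0.29 = 1.414e+04 s = 0.1636 d.
First-order decay: C = 3.1·exp(−0.27·0.1636) = 3.1·0.9568 = 2.966 g/m³.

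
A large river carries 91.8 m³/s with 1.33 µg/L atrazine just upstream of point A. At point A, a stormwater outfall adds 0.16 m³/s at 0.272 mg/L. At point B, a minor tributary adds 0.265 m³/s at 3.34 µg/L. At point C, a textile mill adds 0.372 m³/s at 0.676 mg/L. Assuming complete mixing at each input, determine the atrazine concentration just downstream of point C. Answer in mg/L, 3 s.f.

0.00451 mg/L

1.33 µg/L = 0.00133 mg/L.
After input A: C = (91.8·0.00133 + 0.16·0.272) / 91.96 = 0.001801 mg/L.
3.34 µg/L = 0.00334 mg/L.
After input B: C = (91.96·0.001801 + 0.265·0.00334) / 92.22 = 0.001805 mg/L.
After input C: C = (92.22·0.001805 + 0.372·0.676) / 92.6 = 0.004514 mg/L.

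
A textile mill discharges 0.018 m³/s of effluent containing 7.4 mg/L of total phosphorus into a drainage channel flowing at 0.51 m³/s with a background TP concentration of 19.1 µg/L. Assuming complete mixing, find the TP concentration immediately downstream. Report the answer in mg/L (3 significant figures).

19.1 µg/L = 0.0191 mg/L.
By mass balance at complete mixing, C = (0.018·7.4 + 0.51·0.0191) / (0.018 + 0.51) = 0.1429/0.528 = 0.2707 mg/L.

0.271 mg/L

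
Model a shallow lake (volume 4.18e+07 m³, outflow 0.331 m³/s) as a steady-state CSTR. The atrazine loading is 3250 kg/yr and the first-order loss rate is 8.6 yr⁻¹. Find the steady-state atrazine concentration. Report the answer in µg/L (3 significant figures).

Outflow Q = 0.331 m³/s × 3.156e+07 s/yr = 1.045e+07 m³/yr.
Steady-state CSTR mass balance: W = Q·C + k·V·C, so C = W/(Q + kV).
Q + kV = 1.045e+07 + 8.6·4.18e+07 = 3.699e+08 m³/yr.
C = 3250/3.699e+08 = 8.786e-06 kg/m³ = 0.008786 mg/L = 8.786 µg/L.

8.79 µg/L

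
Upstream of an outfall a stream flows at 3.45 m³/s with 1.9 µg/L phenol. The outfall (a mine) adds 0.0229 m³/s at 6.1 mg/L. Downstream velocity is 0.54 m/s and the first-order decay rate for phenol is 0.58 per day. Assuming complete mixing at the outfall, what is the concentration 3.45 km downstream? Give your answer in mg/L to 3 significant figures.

1.9 µg/L = 0.0019 mg/L.
After complete mixing, C₀ = (0.0229·6.1 + 3.45·0.0019) / 3.473 = 0.04211 mg/L.
Travel time t = 3450 m / 0.54 m/s = 6389 s = 0.07395 d.
C = 0.04211·exp(−0.58·0.07395) = 0.04211·0.958 = 0.04034 mg/L.

0.0403 mg/L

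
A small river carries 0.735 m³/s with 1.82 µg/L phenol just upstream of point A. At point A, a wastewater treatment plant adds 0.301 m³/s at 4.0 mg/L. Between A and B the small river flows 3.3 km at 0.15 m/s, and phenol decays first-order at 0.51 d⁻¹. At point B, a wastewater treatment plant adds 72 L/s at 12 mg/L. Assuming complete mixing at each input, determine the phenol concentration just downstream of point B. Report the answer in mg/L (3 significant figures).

1.82 µg/L = 0.00182 mg/L.
After input A: C = (0.735·0.00182 + 0.301·4) / 1.036 = 1.163 mg/L.
Over the 3.3 km reach to input B (t = 2.2e+04 s = 0.2546 d), decay gives C = 1.163·exp(−0.51·0.2546) = 1.022 mg/L.
72 L/s = 0.072 m³/s.
After input B: C = (1.036·1.022 + 0.072·12) / 1.108 = 1.735 mg/L.

1.74 mg/L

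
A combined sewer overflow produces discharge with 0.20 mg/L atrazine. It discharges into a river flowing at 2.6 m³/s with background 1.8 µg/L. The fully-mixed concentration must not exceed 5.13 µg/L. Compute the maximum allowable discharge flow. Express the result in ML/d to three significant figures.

1.8 µg/L = 0.0018 mg/L.
5.13 µg/L = 0.00513 mg/L.
Mass balance at complete mixing: C_std·(Q_w + Q_r) = Q_w·C_e + Q_r·C_b.
Rearranging, Q_w = Q_r·(C_std − C_b)/(C_e − C_std) = 2.6·(0.00513 − 0.0018) / (0.2 − 0.00513) = 0.04443 m³/s.
= 3.839 ML/d.

3.84 ML/d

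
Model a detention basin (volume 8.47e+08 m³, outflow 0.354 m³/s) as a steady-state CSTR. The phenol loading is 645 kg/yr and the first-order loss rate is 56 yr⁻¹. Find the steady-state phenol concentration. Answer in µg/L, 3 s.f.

0.0136 µg/L

Outflow Q = 0.354 m³/s × 3.156e+07 s/yr = 1.117e+07 m³/yr.
Steady-state CSTR mass balance: W = Q·C + k·V·C, so C = W/(Q + kV).
Q + kV = 1.117e+07 + 56·8.47e+08 = 4.744e+10 m³/yr.
C = 645/4.744e+10 = 1.36e-08 kg/m³ = 1.36e-05 mg/L = 0.0136 µg/L.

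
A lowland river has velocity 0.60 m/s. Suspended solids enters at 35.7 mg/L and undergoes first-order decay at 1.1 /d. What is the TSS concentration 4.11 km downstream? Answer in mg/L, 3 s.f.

32.7 mg/L

Travel time t = 4.11 km / 0.60 m/s = 4110/0.60 = 6850 s = 0.07928 d.
First-order decay: C = 35.7·exp(−1.1·0.07928) = 35.7·0.9165 = 32.72 mg/L.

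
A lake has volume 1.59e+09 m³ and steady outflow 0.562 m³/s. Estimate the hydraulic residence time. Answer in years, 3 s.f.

Q = 0.562 m³/s × 3.156e+07 s/yr = 1.774e+07 m³/yr.
Hydraulic residence time τ = V/Q = 1.59e+09/1.774e+07 = 89.65 yr.

89.7 yr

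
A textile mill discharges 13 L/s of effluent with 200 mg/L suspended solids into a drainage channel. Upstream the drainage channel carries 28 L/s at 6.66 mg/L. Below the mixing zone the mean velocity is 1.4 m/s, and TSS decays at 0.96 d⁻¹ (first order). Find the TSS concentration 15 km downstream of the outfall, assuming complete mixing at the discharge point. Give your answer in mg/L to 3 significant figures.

60.3 mg/L

13 L/s = 0.013 m³/s.
28 L/s = 0.028 m³/s.
After complete mixing, C₀ = (0.013·200 + 0.028·6.66) / 0.041 = 67.96 mg/L.
Travel time t = 1.5e+04 m / 1.4 m/s = 1.071e+04 s = 0.124 d.
C = 67.96·exp(−0.96·0.124) = 67.96·0.8878 = 60.34 mg/L.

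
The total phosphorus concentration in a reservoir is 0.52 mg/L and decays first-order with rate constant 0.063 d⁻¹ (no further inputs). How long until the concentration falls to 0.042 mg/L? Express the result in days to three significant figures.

t = ln(C₀/C)/k = ln(0.52/0.042)/0.063 = 2.516/0.063 = 39.94 d.

39.9 d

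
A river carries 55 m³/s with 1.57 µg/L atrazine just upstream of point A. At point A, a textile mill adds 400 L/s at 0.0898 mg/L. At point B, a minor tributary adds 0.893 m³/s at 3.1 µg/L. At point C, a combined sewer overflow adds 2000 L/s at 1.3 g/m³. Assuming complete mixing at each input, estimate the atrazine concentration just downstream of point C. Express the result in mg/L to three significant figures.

1.57 µg/L = 0.00157 mg/L.
400 L/s = 0.4 m³/s.
After input A: C = (55·0.00157 + 0.4·0.0898) / 55.4 = 0.002207 mg/L.
3.1 µg/L = 0.0031 mg/L.
After input B: C = (55.4·0.002207 + 0.893·0.0031) / 56.29 = 0.002221 mg/L.
2000 L/s = 2 m³/s.
After input C: C = (56.29·0.002221 + 2·1.3) / 58.29 = 0.04675 mg/L.

0.0467 mg/L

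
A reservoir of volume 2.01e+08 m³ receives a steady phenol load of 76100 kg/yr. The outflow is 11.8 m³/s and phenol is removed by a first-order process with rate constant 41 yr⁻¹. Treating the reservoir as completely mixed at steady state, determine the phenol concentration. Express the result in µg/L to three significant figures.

8.84 µg/L

Outflow Q = 11.8 m³/s × 3.156e+07 s/yr = 3.724e+08 m³/yr.
Steady-state CSTR mass balance: W = Q·C + k·V·C, so C = W/(Q + kV).
Q + kV = 3.724e+08 + 41·2.01e+08 = 8.613e+09 m³/yr.
C = 76100/8.613e+09 = 8.835e-06 kg/m³ = 0.008835 mg/L = 8.835 µg/L.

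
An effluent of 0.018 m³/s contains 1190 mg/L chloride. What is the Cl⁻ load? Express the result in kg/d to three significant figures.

Mass flux = Q·C = 0.018 m³/s × 1190 g/m³ = 21.42 g/s.
= 21.42 g/s × 86.4 = 1851 kg/d.

1850 kg/d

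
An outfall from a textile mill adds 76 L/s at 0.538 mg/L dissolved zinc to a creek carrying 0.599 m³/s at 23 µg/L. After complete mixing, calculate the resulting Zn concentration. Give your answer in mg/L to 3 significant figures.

0.0810 mg/L

76 L/s = 0.076 m³/s.
23 µg/L = 0.023 mg/L.
Conservation of mass across the mixing zone: C = (0.076·0.538 + 0.599·0.023) / (0.076 + 0.599) = 0.05466/0.675 = 0.08099 mg/L.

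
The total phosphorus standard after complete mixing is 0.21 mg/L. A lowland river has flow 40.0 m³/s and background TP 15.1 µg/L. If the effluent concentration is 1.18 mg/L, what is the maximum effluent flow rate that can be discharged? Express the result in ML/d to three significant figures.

694 ML/d

15.1 µg/L = 0.0151 mg/L.
Mass balance at complete mixing: C_std·(Q_w + Q_r) = Q_w·C_e + Q_r·C_b.
Rearranging, Q_w = Q_r·(C_std − C_b)/(C_e − C_std) = 40.0·(0.21 − 0.0151) / (1.18 − 0.21) = 8.037 m³/s.
= 694.4 ML/d.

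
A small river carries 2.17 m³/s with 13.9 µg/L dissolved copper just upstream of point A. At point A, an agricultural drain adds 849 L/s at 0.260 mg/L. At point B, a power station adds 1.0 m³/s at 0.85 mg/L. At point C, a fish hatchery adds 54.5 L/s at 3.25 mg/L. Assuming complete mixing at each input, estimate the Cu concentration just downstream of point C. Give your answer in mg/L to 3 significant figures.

13.9 µg/L = 0.0139 mg/L.
849 L/s = 0.849 m³/s.
After input A: C = (2.17·0.0139 + 0.849·0.26) / 3.019 = 0.08311 mg/L.
After input B: C = (3.019·0.08311 + 1·0.85) / 4.019 = 0.2739 mg/L.
54.5 L/s = 0.0545 m³/s.
After input C: C = (4.019·0.2739 + 0.0545·3.25) / 4.074 = 0.3137 mg/L.

0.314 mg/L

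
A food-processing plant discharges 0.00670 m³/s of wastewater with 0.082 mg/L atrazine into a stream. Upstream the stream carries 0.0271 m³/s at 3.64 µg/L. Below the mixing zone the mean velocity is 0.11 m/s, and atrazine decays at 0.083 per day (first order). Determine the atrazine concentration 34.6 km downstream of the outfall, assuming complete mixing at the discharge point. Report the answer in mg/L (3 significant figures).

3.64 µg/L = 0.00364 mg/L.
After complete mixing, C₀ = (0.0067·0.082 + 0.0271·0.00364) / 0.0338 = 0.01917 mg/L.
Travel time t = 3.46e+04 m / 0.11 m/s = 3.145e+05 s = 3.641 d.
C = 0.01917·exp(−0.083·3.641) = 0.01917·0.7392 = 0.01417 mg/L.

0.0142 mg/L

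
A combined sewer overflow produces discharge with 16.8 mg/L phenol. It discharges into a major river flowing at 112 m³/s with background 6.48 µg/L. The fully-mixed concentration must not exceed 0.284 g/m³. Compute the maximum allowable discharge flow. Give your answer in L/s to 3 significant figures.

1880 L/s

6.48 µg/L = 0.00648 mg/L.
Mass balance at complete mixing: C_std·(Q_w + Q_r) = Q_w·C_e + Q_r·C_b.
Rearranging, Q_w = Q_r·(C_std − C_b)/(C_e − C_std) = 112·(0.284 − 0.00648) / (16.8 − 0.284) = 1.882 m³/s.
= 1882 L/s.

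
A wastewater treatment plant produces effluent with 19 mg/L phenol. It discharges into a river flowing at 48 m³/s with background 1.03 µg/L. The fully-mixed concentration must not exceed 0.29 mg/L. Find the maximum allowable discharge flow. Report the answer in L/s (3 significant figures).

1.03 µg/L = 0.00103 mg/L.
Mass balance at complete mixing: C_std·(Q_w + Q_r) = Q_w·C_e + Q_r·C_b.
Rearranging, Q_w = Q_r·(C_std − C_b)/(C_e − C_std) = 48·(0.29 − 0.00103) / (19 − 0.29) = 0.7413 m³/s.
= 741.3 L/s.

741 L/s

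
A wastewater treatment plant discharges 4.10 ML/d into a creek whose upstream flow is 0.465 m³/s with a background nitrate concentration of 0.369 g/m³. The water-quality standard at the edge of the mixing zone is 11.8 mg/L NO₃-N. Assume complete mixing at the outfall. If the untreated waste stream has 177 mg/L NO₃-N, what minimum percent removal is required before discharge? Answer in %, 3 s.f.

4.10 ML/d = 0.04745 m³/s.
Mass balance: 11.8·0.5125 = 0.04745·Cₑ + 0.465·0.369.
Cₑ = (6.047 − 0.1716) / 0.04745 = 123.8 mg/L.
Required removal = 1 − 123.8/177 = 30.05 %.

30.0 %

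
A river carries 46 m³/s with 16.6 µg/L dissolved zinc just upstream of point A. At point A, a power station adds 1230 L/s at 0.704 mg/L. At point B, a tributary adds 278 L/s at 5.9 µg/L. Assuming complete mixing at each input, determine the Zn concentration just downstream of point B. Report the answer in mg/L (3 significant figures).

16.6 µg/L = 0.0166 mg/L.
1230 L/s = 1.23 m³/s.
After input A: C = (46·0.0166 + 1.23·0.704) / 47.23 = 0.0345 mg/L.
278 L/s = 0.278 m³/s.
5.9 µg/L = 0.0059 mg/L.
After input B: C = (47.23·0.0345 + 0.278·0.0059) / 47.51 = 0.03433 mg/L.

0.0343 mg/L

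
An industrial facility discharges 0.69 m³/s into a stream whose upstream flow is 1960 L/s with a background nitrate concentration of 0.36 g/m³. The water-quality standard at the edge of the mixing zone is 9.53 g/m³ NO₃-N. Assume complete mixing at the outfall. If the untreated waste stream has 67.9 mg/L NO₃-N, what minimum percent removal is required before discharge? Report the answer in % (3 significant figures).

47.6 %

1960 L/s = 1.96 m³/s.
Mass balance: 9.53·2.65 = 0.69·Cₑ + 1.96·0.36.
Cₑ = (25.25 − 0.7056) / 0.69 = 35.58 mg/L.
Required removal = 1 − 35.58/67.9 = 47.6 %.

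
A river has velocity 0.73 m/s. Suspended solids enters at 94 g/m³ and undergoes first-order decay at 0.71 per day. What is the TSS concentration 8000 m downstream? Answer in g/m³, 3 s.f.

Travel time t = 8000 m / 0.73 m/s = 8000/0.73 = 1.096e+04 s = 0.1268 d.
First-order decay: C = 94·exp(−0.71·0.1268) = 94·0.9139 = 85.9 g/m³.

85.9 g/m³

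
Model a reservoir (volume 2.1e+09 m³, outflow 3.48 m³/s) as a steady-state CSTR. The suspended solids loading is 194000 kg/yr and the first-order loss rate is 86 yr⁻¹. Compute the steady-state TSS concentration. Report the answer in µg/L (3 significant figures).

1.07 µg/L

Outflow Q = 3.48 m³/s × 3.156e+07 s/yr = 1.098e+08 m³/yr.
Steady-state CSTR mass balance: W = Q·C + k·V·C, so C = W/(Q + kV).
Q + kV = 1.098e+08 + 86·2.1e+09 = 1.807e+11 m³/yr.
C = 194000/1.807e+11 = 1.074e-06 kg/m³ = 0.001074 mg/L = 1.074 µg/L.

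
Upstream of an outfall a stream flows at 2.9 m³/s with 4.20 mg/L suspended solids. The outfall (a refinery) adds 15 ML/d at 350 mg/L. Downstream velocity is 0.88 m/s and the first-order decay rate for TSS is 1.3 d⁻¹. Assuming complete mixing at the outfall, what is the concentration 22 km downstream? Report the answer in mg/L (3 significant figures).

16.3 mg/L

15 ML/d = 0.1736 m³/s.
After complete mixing, C₀ = (0.1736·350 + 2.9·4.2) / 3.074 = 23.73 mg/L.
Travel time t = 2.2e+04 m / 0.88 m/s = 2.5e+04 s = 0.2894 d.
C = 23.73·exp(−1.3·0.2894) = 23.73·0.6865 = 16.29 mg/L.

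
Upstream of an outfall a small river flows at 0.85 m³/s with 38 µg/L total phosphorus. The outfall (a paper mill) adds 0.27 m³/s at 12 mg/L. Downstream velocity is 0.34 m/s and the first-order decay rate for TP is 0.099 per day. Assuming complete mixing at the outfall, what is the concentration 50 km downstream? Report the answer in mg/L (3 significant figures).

2.47 mg/L

38 µg/L = 0.038 mg/L.
After complete mixing, C₀ = (0.27·12 + 0.85·0.038) / 1.12 = 2.922 mg/L.
Travel time t = 5e+04 m / 0.34 m/s = 1.471e+05 s = 1.702 d.
C = 2.922·exp(−0.099·1.702) = 2.922·0.8449 = 2.469 mg/L.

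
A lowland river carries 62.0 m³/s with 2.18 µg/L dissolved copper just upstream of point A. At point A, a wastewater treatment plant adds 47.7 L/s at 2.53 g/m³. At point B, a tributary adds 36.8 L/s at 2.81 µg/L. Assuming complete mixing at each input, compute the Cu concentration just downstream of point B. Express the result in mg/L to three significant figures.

0.00412 mg/L

2.18 µg/L = 0.00218 mg/L.
47.7 L/s = 0.0477 m³/s.
After input A: C = (62·0.00218 + 0.0477·2.53) / 62.05 = 0.004123 mg/L.
36.8 L/s = 0.0368 m³/s.
2.81 µg/L = 0.00281 mg/L.
After input B: C = (62.05·0.004123 + 0.0368·0.00281) / 62.08 = 0.004123 mg/L.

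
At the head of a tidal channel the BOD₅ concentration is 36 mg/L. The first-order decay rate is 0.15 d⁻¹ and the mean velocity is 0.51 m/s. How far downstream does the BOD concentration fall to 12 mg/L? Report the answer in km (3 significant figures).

From C = C₀·e^(−kt), t = ln(C₀/C)/k = ln(36/12)/0.15 = 1.099/0.15 = 7.324 d.
Distance = v·t = 0.51 m/s × 6.328e+05 s = 3.227e+05 m = 322.7 km.

323 km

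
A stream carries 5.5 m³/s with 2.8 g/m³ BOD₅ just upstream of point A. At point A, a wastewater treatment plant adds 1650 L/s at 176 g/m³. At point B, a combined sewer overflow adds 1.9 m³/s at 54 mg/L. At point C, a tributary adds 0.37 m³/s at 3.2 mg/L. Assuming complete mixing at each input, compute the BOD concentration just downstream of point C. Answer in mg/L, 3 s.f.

1650 L/s = 1.65 m³/s.
After input A: C = (5.5·2.8 + 1.65·176) / 7.15 = 42.77 mg/L.
After input B: C = (7.15·42.77 + 1.9·54) / 9.05 = 45.13 mg/L.
After input C: C = (9.05·45.13 + 0.37·3.2) / 9.42 = 43.48 mg/L.

43.5 mg/L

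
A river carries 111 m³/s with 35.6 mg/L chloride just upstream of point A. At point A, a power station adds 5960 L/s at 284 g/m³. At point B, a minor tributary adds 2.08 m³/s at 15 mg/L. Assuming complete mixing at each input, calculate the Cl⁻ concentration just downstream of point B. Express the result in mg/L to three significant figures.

47.7 mg/L

5960 L/s = 5.96 m³/s.
After input A: C = (111·35.6 + 5.96·284) / 117 = 48.26 mg/L.
After input B: C = (117·48.26 + 2.08·15) / 119 = 47.68 mg/L.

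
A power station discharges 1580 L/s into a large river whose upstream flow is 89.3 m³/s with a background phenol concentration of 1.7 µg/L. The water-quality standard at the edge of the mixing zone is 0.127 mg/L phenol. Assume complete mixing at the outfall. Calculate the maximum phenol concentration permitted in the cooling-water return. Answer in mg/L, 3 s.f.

1580 L/s = 1.58 m³/s.
1.7 µg/L = 0.0017 mg/L.
Mass balance: 0.127·90.88 = 1.58·Cₑ + 89.3·0.0017.
Cₑ = (11.54 − 0.1518) / 1.58 = 7.209 mg/L.

7.21 mg/L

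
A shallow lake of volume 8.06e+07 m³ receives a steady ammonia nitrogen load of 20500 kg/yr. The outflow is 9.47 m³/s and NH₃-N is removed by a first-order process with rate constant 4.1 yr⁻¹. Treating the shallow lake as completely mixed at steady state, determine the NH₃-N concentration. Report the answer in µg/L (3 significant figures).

Outflow Q = 9.47 m³/s × 3.156e+07 s/yr = 2.989e+08 m³/yr.
Steady-state CSTR mass balance: W = Q·C + k·V·C, so C = W/(Q + kV).
Q + kV = 2.989e+08 + 4.1·8.06e+07 = 6.293e+08 m³/yr.
C = 20500/6.293e+08 = 3.258e-05 kg/m³ = 0.03258 mg/L = 32.58 µg/L.

32.6 µg/L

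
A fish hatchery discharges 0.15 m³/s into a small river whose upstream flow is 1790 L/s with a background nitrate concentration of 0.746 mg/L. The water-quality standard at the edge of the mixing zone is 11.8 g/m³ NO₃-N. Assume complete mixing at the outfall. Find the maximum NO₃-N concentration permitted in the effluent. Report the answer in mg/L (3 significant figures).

1790 L/s = 1.79 m³/s.
Mass balance: 11.8·1.94 = 0.15·Cₑ + 1.79·0.746.
Cₑ = (22.89 − 1.335) / 0.15 = 143.7 mg/L.

144 mg/L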